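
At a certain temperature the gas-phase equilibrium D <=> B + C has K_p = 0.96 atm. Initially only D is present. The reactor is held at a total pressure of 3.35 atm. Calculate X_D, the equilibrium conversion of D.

X = 0.472

Basis: 1 mol D initially; let X = conversion of D. Extent ξ = X.
Moles: n_D = 1 − X; n_B = X; n_C = X.
Total moles n_T = 1 + X.
Mole fractions y_i = n_i/n_T; K_p = p_B p_C / (p_D) with p_i = y_i·P.
Setting this equal to 0.96 atm and taking the physical root (0 < X < 1) gives X = 0.472.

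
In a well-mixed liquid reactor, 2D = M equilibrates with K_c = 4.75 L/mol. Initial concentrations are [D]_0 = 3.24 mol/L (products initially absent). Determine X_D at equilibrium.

X = 0.835

Let X = conversion of D; extent ξ = 3.24X/2 mol/L.
Concentrations: [D] = 3.24 − 3.24X; [M] = 1.62X.
K_c = [M] / ([D]^2).
This equals 4.75 at X = 0.835 (the root in 0 < X < 1).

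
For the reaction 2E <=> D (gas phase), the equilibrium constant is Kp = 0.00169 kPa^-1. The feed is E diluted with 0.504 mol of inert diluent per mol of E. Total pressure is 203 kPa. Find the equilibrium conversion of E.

Take 1 mol E as basis and let X be its fractional conversion, so ξ = 0.5X.
Moles: n_E = 1 − X; n_D = 0.5X; n_I = 0.504 (inert).
n_T = Σnᵢ = 1.5 − 0.5X.
Mole fractions y_i = n_i/n_T; Kp = p_D / (p_E^2) with p_i = y_i·P.
This yields a degree-2 equation in X; solving on (0,1), X = 0.268.

X = 0.268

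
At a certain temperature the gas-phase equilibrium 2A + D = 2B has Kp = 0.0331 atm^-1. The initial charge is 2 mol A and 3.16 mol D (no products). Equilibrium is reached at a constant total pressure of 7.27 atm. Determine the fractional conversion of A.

Let X = conversion of A (basis 2 mol A); extent of reaction ξ = X.
At extent ξ: n_A = 2 − 2X; n_D = 3.16 − X; n_B = 2X.
Summing: n_T = 5.16 − X.
Mole fractions y_i = n_i/n_T; Kp = p_B^2 / (p_A^2 p_D) with p_i = y_i·P.
Equating to 0.0331 atm^-1 and solving on 0 < X < 1: X = 0.274.

X = 0.274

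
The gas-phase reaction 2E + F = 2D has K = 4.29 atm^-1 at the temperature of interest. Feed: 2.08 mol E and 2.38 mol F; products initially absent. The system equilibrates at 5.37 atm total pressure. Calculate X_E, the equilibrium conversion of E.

Let X = conversion of E (basis 2.08 mol E); extent of reaction ξ = 1.04X.
At extent ξ: n_E = 2.08 − 2.08X; n_F = 2.38 − 1.04X; n_D = 2.08X.
Total moles n_T = 4.46 − 1.04X.
Mole fractions y_i = n_i/n_T; K = p_D^2 / (p_E^2 p_F) with p_i = y_i·P.
This yields a degree-3 equation in X; solving on (0,1), X = 0.760.

X = 0.760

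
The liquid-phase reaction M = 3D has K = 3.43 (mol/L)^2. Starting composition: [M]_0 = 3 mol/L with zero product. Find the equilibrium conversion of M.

X = 0.222

Let X = conversion of M; extent ξ = 3·X mol/L.
Concentrations: [M] = 3 − 3X; [D] = 9X.
K = [D]^3 / ([M]).
This equals 3.43 at X = 0.222 (the root in 0 < X < 1).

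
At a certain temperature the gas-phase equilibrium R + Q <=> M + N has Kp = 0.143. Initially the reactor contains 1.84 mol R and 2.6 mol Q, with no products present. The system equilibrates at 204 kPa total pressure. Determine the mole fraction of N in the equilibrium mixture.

y_N = 0.134

Take 1.84 mol R as basis and let X be its fractional conversion, so ξ = 1.84X.
Mole table: n_R = 1.84 − 1.84X; n_Q = 2.6 − 1.84X; n_M = 1.84X; n_N = 1.84X.
Total moles n_T = 4.44 (Δν = 0, constant).
y_i = n_i/n_T, p_i = y_i·P. Kp = p_M p_N / (p_R p_Q).
Substituting and setting equal to 0.143 gives a polynomial in X; the root in (0,1) is X = 0.324.
Then n_N = 0.597, n_T = 4.44, so y_N = 0.134.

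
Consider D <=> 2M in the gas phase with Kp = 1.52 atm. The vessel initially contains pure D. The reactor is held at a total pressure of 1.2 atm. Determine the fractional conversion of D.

Let X = conversion of D (basis 1 mol D); extent of reaction ξ = X.
At extent ξ: n_D = 1 − X; n_M = 2X.
Total moles n_T = 1 + X.
Mole fractions y_i = n_i/n_T; Kp = p_M^2 / (p_D) with p_i = y_i·P.
Setting this equal to 1.52 atm and taking the physical root (0 < X < 1) gives X = 0.490.

X = 0.490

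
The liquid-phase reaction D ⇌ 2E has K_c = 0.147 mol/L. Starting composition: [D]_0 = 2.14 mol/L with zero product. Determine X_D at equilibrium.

Let X = conversion of D; extent ξ = 2.14·X mol/L.
Concentrations: [D] = 2.14 − 2.14X; [E] = 4.28X.
K_c = [E]^2 / ([D]).
This equals 0.147 at X = 0.123 (the root in 0 < X < 1).

X = 0.123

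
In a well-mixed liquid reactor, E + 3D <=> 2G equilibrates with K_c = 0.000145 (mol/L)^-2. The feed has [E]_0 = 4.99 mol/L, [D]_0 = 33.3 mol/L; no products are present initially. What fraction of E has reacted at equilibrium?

X = 0.332

Let X = conversion of E; extent ξ = 4.99·X mol/L.
Concentrations: [E] = 4.99 − 4.99X; [D] = 33.3 − 15X; [G] = 9.98X.
K_c = [G]^2 / ([E] [D]^3).
Solving K_c = 0.000145 for X ∈ (0,1): X = 0.332.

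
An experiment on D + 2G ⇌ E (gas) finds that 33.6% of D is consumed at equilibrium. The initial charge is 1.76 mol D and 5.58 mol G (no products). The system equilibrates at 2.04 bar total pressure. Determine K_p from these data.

K_p = 0.238 bar^-2

Let X = conversion of D (basis 1.76 mol D); extent of reaction ξ = 1.76X.
Mole table: n_D = 1.76 − 1.76X; n_G = 5.58 − 3.52X; n_E = 1.76X.
Total moles n_T = 7.34 − 3.52X.
At X = 0.336: n_D = 1.17, n_G = 4.4, n_E = 0.591, n_T = 6.16.
p_i = (n_i/n_T)·P. K_p = p_E / (p_D p_G^2) = 0.238 bar^-2.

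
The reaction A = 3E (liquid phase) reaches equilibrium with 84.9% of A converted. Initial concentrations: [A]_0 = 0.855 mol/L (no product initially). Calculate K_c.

K_c = 80 (mol/L)^2

Let X = conversion of A.
Concentrations: [A] = 0.855 − 0.855X; [E] = 2.56X.
At X = 0.849: [A] = 0.129, [E] = 2.18.
K_c = [E]^3 / ([A]) = 80 (mol/L)^2.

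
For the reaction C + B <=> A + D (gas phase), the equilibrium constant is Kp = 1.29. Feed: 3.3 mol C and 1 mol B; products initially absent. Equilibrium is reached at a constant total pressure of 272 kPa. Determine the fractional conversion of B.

Take 1 mol B as basis and let X be its fractional conversion, so ξ = X.
Moles: n_C = 3.3 − X; n_B = 1 − X; n_A = X; n_D = X.
Since Δν = 0, n_T = 4.3 throughout.
With p_i = (n_i/n_T)P, Kp = p_A p_D / (p_C p_B).
Equating to 1.29 and solving on 0 < X < 1: X = 0.801.

X = 0.801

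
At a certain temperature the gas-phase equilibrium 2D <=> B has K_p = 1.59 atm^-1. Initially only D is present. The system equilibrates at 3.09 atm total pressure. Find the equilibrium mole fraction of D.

Let X = conversion of D (basis 1 mol D); extent of reaction ξ = 0.5X.
Mole table: n_D = 1 − X; n_B = 0.5X.
Total moles n_T = 1 − 0.5X.
With p_i = (n_i/n_T)P, K_p = p_B / (p_D^2).
Substituting and setting equal to 1.59 atm^-1 gives a polynomial in X; the root in (0,1) is X = 0.780.
Then n_D = 0.22, n_T = 0.61, so y_D = 0.361.

y_D = 0.361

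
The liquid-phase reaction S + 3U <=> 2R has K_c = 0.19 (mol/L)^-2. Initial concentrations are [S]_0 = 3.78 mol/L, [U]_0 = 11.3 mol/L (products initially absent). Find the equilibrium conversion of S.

Let X = conversion of S; extent ξ = 3.78·X mol/L.
Concentrations: [S] = 3.78 − 3.78X; [U] = 11.3 − 11.3X; [R] = 7.56X.
K_c = [R]^2 / ([S] [U]^3).
Equating to 0.19 (mol/L)^-2: the physical root is X = 0.618.

X = 0.618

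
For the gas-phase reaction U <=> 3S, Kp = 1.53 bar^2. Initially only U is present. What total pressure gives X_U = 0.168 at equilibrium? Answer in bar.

P = 4.21 bar

Take 1 mol U as basis and let X be its fractional conversion, so ξ = X.
At extent ξ: n_U = 1 − X; n_S = 3X.
Total moles n_T = 1 + 2X.
Kp = p_S^3 / (p_U) with p_i = (n_i/n_T)·P.
At X = 0.168: the mole-fraction product g(X) = Π y_i^ν_i = 0.08621. Since Kp = g(X)·P^{2}, P = (Kp/g)^(1/2) = (1.53/0.08621)^(1/2) = 4.21 bar.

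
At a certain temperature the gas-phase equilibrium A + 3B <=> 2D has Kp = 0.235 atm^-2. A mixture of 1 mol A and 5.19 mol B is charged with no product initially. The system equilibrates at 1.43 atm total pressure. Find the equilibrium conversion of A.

Take 1 mol A as basis and let X be its fractional conversion, so ξ = X.
Moles: n_A = 1 − X; n_B = 5.19 − 3X; n_D = 2X.
Summing: n_T = 6.19 − 2X.
Mole fractions y_i = n_i/n_T; Kp = p_D^2 / (p_A p_B^3) with p_i = y_i·P.
Equating to 0.235 atm^-2 and solving on 0 < X < 1: X = 0.398.

X = 0.398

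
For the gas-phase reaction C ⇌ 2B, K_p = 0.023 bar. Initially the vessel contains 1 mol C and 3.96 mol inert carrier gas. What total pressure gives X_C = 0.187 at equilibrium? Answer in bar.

P = 0.688 bar

Basis: 1 mol C initially; let X = conversion of C. Extent ξ = X.
Mole table: n_C = 1 − X; n_B = 2X; n_I = 3.96 (inert).
Summing: n_T = 4.96 + X.
K_p = p_B^2 / (p_C) with p_i = (n_i/n_T)·P.
At X = 0.187: the mole-fraction product g(X) = Π y_i^ν_i = 0.03343. Since K_p = g(X)·P^{1}, P = (K_p/g)^(1/1) = (0.023/0.03343)^(1/1) = 0.688 bar.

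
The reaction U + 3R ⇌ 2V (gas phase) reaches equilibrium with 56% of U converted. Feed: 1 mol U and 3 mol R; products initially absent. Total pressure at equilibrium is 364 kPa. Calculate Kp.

Kp = 7.76e-05 kPa^-2

Take 1 mol U as basis and let X be its fractional conversion, so ξ = X.
Mole table: n_U = 1 − X; n_R = 3 − 3X; n_V = 2X.
n_T = Σnᵢ = 4 − 2X.
At X = 0.56: n_U = 0.44, n_R = 1.32, n_V = 1.12, n_T = 2.88.
p_i = (n_i/n_T)·P. Kp = p_V^2 / (p_U p_R^3) = 7.76e-05 kPa^-2.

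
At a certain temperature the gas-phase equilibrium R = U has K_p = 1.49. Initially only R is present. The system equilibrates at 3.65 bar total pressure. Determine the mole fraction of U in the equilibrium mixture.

y_U = 0.598

Basis: 1 mol R initially; let X = conversion of R. Extent ξ = X.
Mole table: n_R = 1 − X; n_U = X.
n_T stays at 1 (no change in mole number).
With p_i = (n_i/n_T)P, K_p = p_U / (p_R).
Setting this equal to 1.49 and taking the physical root (0 < X < 1) gives X = 0.598.
Then n_U = 0.598, n_T = 1, so y_U = 0.598.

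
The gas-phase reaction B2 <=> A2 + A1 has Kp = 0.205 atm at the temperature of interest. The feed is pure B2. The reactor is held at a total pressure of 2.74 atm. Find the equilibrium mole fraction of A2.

Let X = conversion of B2 (basis 1 mol B2); extent of reaction ξ = X.
Moles: n_B2 = 1 − X; n_A2 = X; n_A1 = X.
Summing: n_T = 1 + X.
With p_i = (n_i/n_T)P, Kp = p_A2 p_A1 / (p_B2).
This yields a degree-2 equation in X; solving on (0,1), X = 0.264.
Then n_A2 = 0.264, n_T = 1.26, so y_A2 = 0.209.

y_A2 = 0.209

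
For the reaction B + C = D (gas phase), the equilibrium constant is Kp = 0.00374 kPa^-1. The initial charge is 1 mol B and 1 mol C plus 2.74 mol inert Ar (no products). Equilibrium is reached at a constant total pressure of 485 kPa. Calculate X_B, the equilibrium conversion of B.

Take 1 mol B as basis and let X be its fractional conversion, so ξ = X.
Moles: n_B = 1 − X; n_C = 1 − X; n_D = X; n_I = 2.74 (inert).
n_T = Σnᵢ = 4.74 − X.
With p_i = (n_i/n_T)P, Kp = p_D / (p_B p_C).
Equating to 0.00374 kPa^-1 and solving on 0 < X < 1: X = 0.235.

X = 0.235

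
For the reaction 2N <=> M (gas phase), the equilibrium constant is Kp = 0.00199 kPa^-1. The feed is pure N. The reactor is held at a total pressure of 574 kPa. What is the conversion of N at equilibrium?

Let X = conversion of N (basis 1 mol N); extent of reaction ξ = 0.5X.
At extent ξ: n_N = 1 − X; n_M = 0.5X.
Total moles n_T = 1 − 0.5X.
Mole fractions y_i = n_i/n_T; Kp = p_M / (p_N^2) with p_i = y_i·P.
Equating to 0.00199 kPa^-1 and solving on 0 < X < 1: X = 0.576.

X = 0.576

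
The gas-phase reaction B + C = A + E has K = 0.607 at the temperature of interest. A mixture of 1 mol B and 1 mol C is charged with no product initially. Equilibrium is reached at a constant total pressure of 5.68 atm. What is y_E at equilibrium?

y_E = 0.219

Basis: 1 mol B initially; let X = conversion of B. Extent ξ = X.
Species balance: n_B = 1 − X; n_C = 1 − X; n_A = X; n_E = X.
Since Δν = 0, n_T = 2 throughout.
y_i = n_i/n_T, p_i = y_i·P. K = p_A p_E / (p_B p_C).
Substituting and setting equal to 0.607 gives a polynomial in X; the root in (0,1) is X = 0.438.
Then n_E = 0.438, n_T = 2, so y_E = 0.219.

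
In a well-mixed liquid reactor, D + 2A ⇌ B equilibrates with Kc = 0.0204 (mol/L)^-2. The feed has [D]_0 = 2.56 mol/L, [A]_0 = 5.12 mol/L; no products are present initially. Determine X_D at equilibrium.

X = 0.237

Let X = conversion of D; extent ξ = 2.56·X mol/L.
Concentrations: [D] = 2.56 − 2.56X; [A] = 5.12 − 5.12X; [B] = 2.56X.
Kc = [B] / ([D] [A]^2).
Equating to 0.0204 (mol/L)^-2: the physical root is X = 0.237.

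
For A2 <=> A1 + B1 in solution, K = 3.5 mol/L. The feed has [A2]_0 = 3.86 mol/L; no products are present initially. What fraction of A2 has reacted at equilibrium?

Let X = conversion of A2; extent ξ = 3.86·X mol/L.
Concentrations: [A2] = 3.86 − 3.86X; [A1] = 3.86X; [B1] = 3.86X.
K = [A1] [B1] / ([A2]).
This equals 3.5 at X = 0.601 (the root in 0 < X < 1).

X = 0.601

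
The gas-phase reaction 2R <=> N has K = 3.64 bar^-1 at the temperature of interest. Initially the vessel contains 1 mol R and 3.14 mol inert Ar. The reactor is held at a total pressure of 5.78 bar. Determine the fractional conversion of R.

Let X = conversion of R (basis 1 mol R); extent of reaction ξ = 0.5X.
Species balance: n_R = 1 − X; n_N = 0.5X; n_I = 3.14 (inert).
n_T = Σnᵢ = 4.14 − 0.5X.
With p_i = (n_i/n_T)P, K = p_N / (p_R^2).
This yields a degree-2 equation in X; solving on (0,1), X = 0.742.

X = 0.742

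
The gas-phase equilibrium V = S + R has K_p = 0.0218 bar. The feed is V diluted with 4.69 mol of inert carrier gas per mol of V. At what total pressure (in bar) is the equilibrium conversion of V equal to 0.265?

P = 1.36 bar

Basis: 1 mol V initially; let X = conversion of V. Extent ξ = X.
Mole table: n_V = 1 − X; n_S = X; n_R = X; n_I = 4.69 (inert).
Total moles n_T = 5.69 + X.
K_p = p_S p_R / (p_V) with p_i = (n_i/n_T)·P.
At X = 0.265: the mole-fraction product g(X) = Π y_i^ν_i = 0.01604. Since K_p = g(X)·P^{1}, P = (K_p/g)^(1/1) = (0.0218/0.01604)^(1/1) = 1.36 bar.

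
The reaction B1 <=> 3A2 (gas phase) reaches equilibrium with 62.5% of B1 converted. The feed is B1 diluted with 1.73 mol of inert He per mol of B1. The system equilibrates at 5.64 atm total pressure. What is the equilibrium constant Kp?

Kp = 35.3 atm^2

Basis: 1 mol B1 initially; let X = conversion of B1. Extent ξ = X.
Species balance: n_B1 = 1 − X; n_A2 = 3X; n_I = 1.73 (inert).
Total moles n_T = 2.73 + 2X.
At X = 0.625: n_B1 = 0.375, n_A2 = 1.88, n_T = 3.98.
p_i = (n_i/n_T)·P. Kp = p_A2^3 / (p_B1) = 35.3 atm^2.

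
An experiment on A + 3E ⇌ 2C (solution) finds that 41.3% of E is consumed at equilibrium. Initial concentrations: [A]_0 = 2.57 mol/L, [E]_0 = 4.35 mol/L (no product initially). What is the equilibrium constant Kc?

Kc = 0.0437 (mol/L)^-2

Let X = conversion of E.
Concentrations: [A] = 2.57 − 1.45X; [E] = 4.35 − 4.35X; [C] = 2.9X.
At X = 0.413: [A] = 1.97, [E] = 2.55, [C] = 1.2.
Kc = [C]^2 / ([A] [E]^3) = 0.0437 (mol/L)^-2.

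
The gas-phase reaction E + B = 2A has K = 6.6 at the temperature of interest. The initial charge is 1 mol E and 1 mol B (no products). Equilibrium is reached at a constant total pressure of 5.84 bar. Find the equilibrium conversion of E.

X = 0.562

Basis: 1 mol E initially; let X = conversion of E. Extent ξ = X.
Species balance: n_E = 1 − X; n_B = 1 − X; n_A = 2X.
n_T stays at 2 (no change in mole number).
With p_i = (n_i/n_T)P, K = p_A^2 / (p_E p_B).
Setting this equal to 6.6 and taking the physical root (0 < X < 1) gives X = 0.562.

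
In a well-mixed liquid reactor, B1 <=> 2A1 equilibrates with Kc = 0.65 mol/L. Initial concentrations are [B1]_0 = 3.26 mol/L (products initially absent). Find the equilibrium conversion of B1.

X = 0.200

Let X = conversion of B1; extent ξ = 3.26·X mol/L.
Concentrations: [B1] = 3.26 − 3.26X; [A1] = 6.52X.
Kc = [A1]^2 / ([B1]).
Setting equal to 0.65 and solving for X on (0,1) gives X = 0.200.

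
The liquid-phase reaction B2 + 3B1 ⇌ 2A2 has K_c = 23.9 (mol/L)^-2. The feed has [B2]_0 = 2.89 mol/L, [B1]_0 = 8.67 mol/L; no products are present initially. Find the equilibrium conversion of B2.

X = 0.848

Let X = conversion of B2; extent ξ = 2.89·X mol/L.
Concentrations: [B2] = 2.89 − 2.89X; [B1] = 8.67 − 8.67X; [A2] = 5.78X.
K_c = [A2]^2 / ([B2] [B1]^3).
Solving K_c = 23.9 for X ∈ (0,1): X = 0.848.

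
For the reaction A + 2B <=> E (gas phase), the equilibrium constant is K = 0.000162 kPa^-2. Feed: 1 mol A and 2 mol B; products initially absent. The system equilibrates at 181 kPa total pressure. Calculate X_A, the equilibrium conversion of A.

Take 1 mol A as basis and let X be its fractional conversion, so ξ = X.
Moles: n_A = 1 − X; n_B = 2 − 2X; n_E = X.
Summing: n_T = 3 − 2X.
y_i = n_i/n_T, p_i = y_i·P. K = p_E / (p_A p_B^2).
This yields a degree-3 equation in X; solving on (0,1), X = 0.546.

X = 0.546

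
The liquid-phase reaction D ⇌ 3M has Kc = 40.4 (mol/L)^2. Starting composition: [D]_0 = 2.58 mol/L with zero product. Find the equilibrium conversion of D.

X = 0.487

Let X = conversion of D; extent ξ = 2.58·X mol/L.
Concentrations: [D] = 2.58 − 2.58X; [M] = 7.74X.
Kc = [M]^3 / ([D]).
Solving Kc = 40.4 for X ∈ (0,1): X = 0.487.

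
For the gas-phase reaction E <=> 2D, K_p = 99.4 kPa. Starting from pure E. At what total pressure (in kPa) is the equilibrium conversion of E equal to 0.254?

Basis: 1 mol E initially; let X = conversion of E. Extent ξ = X.
Species balance: n_E = 1 − X; n_D = 2X.
n_T = Σnᵢ = 1 + X.
K_p = p_D^2 / (p_E) with p_i = (n_i/n_T)·P.
At X = 0.254: the mole-fraction product g(X) = Π y_i^ν_i = 0.2759. Since K_p = g(X)·P^{1}, P = (K_p/g)^(1/1) = (99.4/0.2759)^(1/1) = 360 kPa.

P = 360 kPa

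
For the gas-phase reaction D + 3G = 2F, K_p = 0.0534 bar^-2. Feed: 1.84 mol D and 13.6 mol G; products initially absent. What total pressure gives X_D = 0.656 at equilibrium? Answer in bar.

P = 5.43 bar

Basis: 1.84 mol D initially; let X = conversion of D. Extent ξ = 1.84X.
At extent ξ: n_D = 1.84 − 1.84X; n_G = 13.6 − 5.52X; n_F = 3.68X.
Summing: n_T = 15.4 − 3.68X.
K_p = p_F^2 / (p_D p_G^3) with p_i = (n_i/n_T)·P.
At X = 0.656: the mole-fraction product g(X) = Π y_i^ν_i = 1.572. Since K_p = g(X)·P^{-2}, P = (g/K_p)^(1/2) = (1.572/0.0534)^(1/2) = 5.43 bar.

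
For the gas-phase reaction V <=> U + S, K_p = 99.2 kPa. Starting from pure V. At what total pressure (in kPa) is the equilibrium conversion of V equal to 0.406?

Let X = conversion of V (basis 1 mol V); extent of reaction ξ = X.
At extent ξ: n_V = 1 − X; n_U = X; n_S = X.
n_T = Σnᵢ = 1 + X.
K_p = p_U p_S / (p_V) with p_i = (n_i/n_T)·P.
At X = 0.406: the mole-fraction product g(X) = Π y_i^ν_i = 0.1974. Since K_p = g(X)·P^{1}, P = (K_p/g)^(1/1) = (99.2/0.1974)^(1/1) = 503 kPa.

P = 503 kPa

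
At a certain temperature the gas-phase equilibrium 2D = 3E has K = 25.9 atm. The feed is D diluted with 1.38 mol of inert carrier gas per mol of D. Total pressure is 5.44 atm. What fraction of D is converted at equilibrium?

Take 1 mol D as basis and let X be its fractional conversion, so ξ = 0.5X.
Species balance: n_D = 1 − X; n_E = 1.5X; n_I = 1.38 (inert).
n_T = Σnᵢ = 2.38 + 0.5X.
Mole fractions y_i = n_i/n_T; K = p_E^3 / (p_D^2) with p_i = y_i·P.
Substituting and setting equal to 25.9 atm gives a polynomial in X; the root in (0,1) is X = 0.701.

X = 0.701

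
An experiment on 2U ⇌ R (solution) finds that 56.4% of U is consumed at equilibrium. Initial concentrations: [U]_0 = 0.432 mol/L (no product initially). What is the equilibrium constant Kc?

Kc = 3.43 L/mol

Let X = conversion of U.
Concentrations: [U] = 0.432 − 0.432X; [R] = 0.216X.
At X = 0.564: [U] = 0.188, [R] = 0.122.
Kc = [R] / ([U]^2) = 3.43 L/mol.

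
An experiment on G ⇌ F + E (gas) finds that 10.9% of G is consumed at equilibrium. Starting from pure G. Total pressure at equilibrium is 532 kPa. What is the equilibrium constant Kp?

Let X = conversion of G (basis 1 mol G); extent of reaction ξ = X.
Moles: n_G = 1 − X; n_F = X; n_E = X.
Total moles n_T = 1 + X.
At X = 0.109: n_G = 0.891, n_F = 0.109, n_E = 0.109, n_T = 1.11.
p_i = (n_i/n_T)·P. Kp = p_F p_E / (p_G) = 6.4 kPa.

Kp = 6.4 kPa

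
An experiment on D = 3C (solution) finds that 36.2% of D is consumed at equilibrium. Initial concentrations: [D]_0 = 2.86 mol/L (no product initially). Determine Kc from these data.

Let X = conversion of D.
Concentrations: [D] = 2.86 − 2.86X; [C] = 8.58X.
At X = 0.362: [D] = 1.82, [C] = 3.11.
Kc = [C]^3 / ([D]) = 16.4 (mol/L)^2.

Kc = 16.4 (mol/L)^2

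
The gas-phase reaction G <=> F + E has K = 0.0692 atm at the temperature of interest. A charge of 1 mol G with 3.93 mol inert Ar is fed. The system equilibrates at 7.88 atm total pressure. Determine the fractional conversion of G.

X = 0.191

Take 1 mol G as basis and let X be its fractional conversion, so ξ = X.
Moles: n_G = 1 − X; n_F = X; n_E = X; n_I = 3.93 (inert).
Total moles n_T = 4.93 + X.
With p_i = (n_i/n_T)P, K = p_F p_E / (p_G).
Equating to 0.0692 atm and solving on 0 < X < 1: X = 0.191.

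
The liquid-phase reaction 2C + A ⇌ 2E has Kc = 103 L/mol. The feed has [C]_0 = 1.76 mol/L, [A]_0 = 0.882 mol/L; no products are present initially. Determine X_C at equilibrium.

X = 0.808

Let X = conversion of C; extent ξ = 1.76X/2 mol/L.
Concentrations: [C] = 1.76 − 1.76X; [A] = 0.882 − 0.88X; [E] = 1.76X.
Kc = [E]^2 / ([C]^2 [A]).
This equals 103 at X = 0.808 (the root in 0 < X < 1).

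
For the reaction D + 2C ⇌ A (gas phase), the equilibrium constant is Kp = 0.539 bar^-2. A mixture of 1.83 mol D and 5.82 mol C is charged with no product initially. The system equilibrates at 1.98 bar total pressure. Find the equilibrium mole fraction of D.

y_D = 0.158

Take 1.83 mol D as basis and let X be its fractional conversion, so ξ = 1.83X.
Moles: n_D = 1.83 − 1.83X; n_C = 5.82 − 3.66X; n_A = 1.83X.
Summing: n_T = 7.65 − 3.66X.
Mole fractions y_i = n_i/n_T; Kp = p_A / (p_D p_C^2) with p_i = y_i·P.
Substituting and setting equal to 0.539 bar^-2 gives a polynomial in X; the root in (0,1) is X = 0.499.
Then n_D = 0.918, n_T = 5.83, so y_D = 0.158.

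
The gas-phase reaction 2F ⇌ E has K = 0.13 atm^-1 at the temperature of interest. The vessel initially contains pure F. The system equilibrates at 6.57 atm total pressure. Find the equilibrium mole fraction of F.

Basis: 1 mol F initially; let X = conversion of F. Extent ξ = 0.5X.
Moles: n_F = 1 − X; n_E = 0.5X.
Total moles n_T = 1 − 0.5X.
y_i = n_i/n_T, p_i = y_i·P. K = p_E / (p_F^2).
Substituting and setting equal to 0.13 atm^-1 gives a polynomial in X; the root in (0,1) is X = 0.524.
Then n_F = 0.476, n_T = 0.738, so y_F = 0.645.

y_F = 0.645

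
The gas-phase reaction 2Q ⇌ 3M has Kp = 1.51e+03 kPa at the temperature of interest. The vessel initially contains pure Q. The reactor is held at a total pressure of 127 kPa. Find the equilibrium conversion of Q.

X = 0.721

Basis: 1 mol Q initially; let X = conversion of Q. Extent ξ = 0.5X.
Moles: n_Q = 1 − X; n_M = 1.5X.
Total moles n_T = 1 + 0.5X.
With p_i = (n_i/n_T)P, Kp = p_M^3 / (p_Q^2).
This yields a degree-3 equation in X; solving on (0,1), X = 0.721.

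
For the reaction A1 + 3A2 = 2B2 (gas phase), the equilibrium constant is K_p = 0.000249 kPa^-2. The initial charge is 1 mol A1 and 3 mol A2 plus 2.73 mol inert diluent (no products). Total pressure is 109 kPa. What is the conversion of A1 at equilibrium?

Basis: 1 mol A1 initially; let X = conversion of A1. Extent ξ = X.
Moles: n_A1 = 1 − X; n_A2 = 3 − 3X; n_B2 = 2X; n_I = 2.73 (inert).
Summing: n_T = 6.73 − 2X.
With p_i = (n_i/n_T)P, K_p = p_B2^2 / (p_A1 p_A2^3).
Setting this equal to 0.000249 kPa^-2 and taking the physical root (0 < X < 1) gives X = 0.330.

X = 0.330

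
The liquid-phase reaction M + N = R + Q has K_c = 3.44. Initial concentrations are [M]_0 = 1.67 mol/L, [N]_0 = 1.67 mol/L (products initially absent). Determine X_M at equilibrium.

X = 0.650

Let X = conversion of M; extent ξ = 1.67·X mol/L.
Concentrations: [M] = 1.67 − 1.67X; [N] = 1.67 − 1.67X; [R] = 1.67X; [Q] = 1.67X.
K_c = [R] [Q] / ([M] [N]).
Equating to 3.44: the physical root is X = 0.650.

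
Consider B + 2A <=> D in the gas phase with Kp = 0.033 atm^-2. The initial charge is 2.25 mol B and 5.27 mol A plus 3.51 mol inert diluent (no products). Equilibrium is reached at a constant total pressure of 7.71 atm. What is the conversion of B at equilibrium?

Basis: 2.25 mol B initially; let X = conversion of B. Extent ξ = 2.25X.
Mole table: n_B = 2.25 − 2.25X; n_A = 5.27 − 4.5X; n_D = 2.25X; n_I = 3.51 (inert).
Summing: n_T = 11 − 4.5X.
With p_i = (n_i/n_T)P, Kp = p_D / (p_B p_A^2).
Equating to 0.033 atm^-2 and solving on 0 < X < 1: X = 0.255.

X = 0.255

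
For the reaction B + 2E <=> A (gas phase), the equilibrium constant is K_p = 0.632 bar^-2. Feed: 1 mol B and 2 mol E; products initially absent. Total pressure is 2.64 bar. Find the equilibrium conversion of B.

X = 0.516

Take 1 mol B as basis and let X be its fractional conversion, so ξ = X.
Species balance: n_B = 1 − X; n_E = 2 − 2X; n_A = X.
n_T = Σnᵢ = 3 − 2X.
y_i = n_i/n_T, p_i = y_i·P. K_p = p_A / (p_B p_E^2).
Setting this equal to 0.632 bar^-2 and taking the physical root (0 < X < 1) gives X = 0.516.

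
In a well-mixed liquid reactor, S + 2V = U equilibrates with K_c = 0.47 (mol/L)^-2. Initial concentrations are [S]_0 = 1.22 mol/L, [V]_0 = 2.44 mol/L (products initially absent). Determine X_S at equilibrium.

X = 0.454

Let X = conversion of S; extent ξ = 1.22·X mol/L.
Concentrations: [S] = 1.22 − 1.22X; [V] = 2.44 − 2.44X; [U] = 1.22X.
K_c = [U] / ([S] [V]^2).
Solving K_c = 0.47 for X ∈ (0,1): X = 0.454.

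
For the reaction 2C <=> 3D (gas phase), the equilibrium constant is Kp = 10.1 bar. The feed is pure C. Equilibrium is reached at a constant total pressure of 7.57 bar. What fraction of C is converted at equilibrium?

Let X = conversion of C (basis 1 mol C); extent of reaction ξ = 0.5X.
At extent ξ: n_C = 1 − X; n_D = 1.5X.
Total moles n_T = 1 + 0.5X.
With p_i = (n_i/n_T)P, Kp = p_D^3 / (p_C^2).
Equating to 10.1 bar and solving on 0 < X < 1: X = 0.499.

X = 0.499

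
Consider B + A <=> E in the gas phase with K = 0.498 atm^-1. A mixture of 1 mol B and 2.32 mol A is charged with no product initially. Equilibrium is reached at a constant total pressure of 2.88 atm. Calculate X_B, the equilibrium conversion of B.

X = 0.482

Let X = conversion of B (basis 1 mol B); extent of reaction ξ = X.
At extent ξ: n_B = 1 − X; n_A = 2.32 − X; n_E = X.
Total moles n_T = 3.32 − X.
Mole fractions y_i = n_i/n_T; K = p_E / (p_B p_A) with p_i = y_i·P.
Substituting and setting equal to 0.498 atm^-1 gives a polynomial in X; the root in (0,1) is X = 0.482.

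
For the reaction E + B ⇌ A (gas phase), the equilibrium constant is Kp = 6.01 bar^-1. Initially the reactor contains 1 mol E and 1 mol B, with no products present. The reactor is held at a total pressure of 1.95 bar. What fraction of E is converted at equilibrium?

X = 0.720

Let X = conversion of E (basis 1 mol E); extent of reaction ξ = X.
Species balance: n_E = 1 − X; n_B = 1 − X; n_A = X.
Summing: n_T = 2 − X.
y_i = n_i/n_T, p_i = y_i·P. Kp = p_A / (p_E p_B).
Substituting and setting equal to 6.01 bar^-1 gives a polynomial in X; the root in (0,1) is X = 0.720.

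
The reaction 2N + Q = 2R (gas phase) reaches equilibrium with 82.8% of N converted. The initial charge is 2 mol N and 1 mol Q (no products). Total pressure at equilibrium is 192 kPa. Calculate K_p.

K_p = 1.52 kPa^-1

Basis: 2 mol N initially; let X = conversion of N. Extent ξ = X.
Mole table: n_N = 2 − 2X; n_Q = 1 − X; n_R = 2X.
n_T = Σnᵢ = 3 − X.
At X = 0.828: n_N = 0.344, n_Q = 0.172, n_R = 1.66, n_T = 2.17.
p_i = (n_i/n_T)·P. K_p = p_R^2 / (p_N^2 p_Q) = 1.52 kPa^-1.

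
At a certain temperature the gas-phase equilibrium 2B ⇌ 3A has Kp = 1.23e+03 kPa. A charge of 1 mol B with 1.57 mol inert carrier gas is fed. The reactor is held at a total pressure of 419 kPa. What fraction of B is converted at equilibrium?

Let X = conversion of B (basis 1 mol B); extent of reaction ξ = 0.5X.
Mole table: n_B = 1 − X; n_A = 1.5X; n_I = 1.57 (inert).
n_T = Σnᵢ = 2.57 + 0.5X.
y_i = n_i/n_T, p_i = y_i·P. Kp = p_A^3 / (p_B^2).
Equating to 1.23e+03 kPa and solving on 0 < X < 1: X = 0.661.

X = 0.661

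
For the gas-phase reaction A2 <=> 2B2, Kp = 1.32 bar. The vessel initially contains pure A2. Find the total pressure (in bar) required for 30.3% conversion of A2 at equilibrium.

P = 3.26 bar

Take 1 mol A2 as basis and let X be its fractional conversion, so ξ = X.
At extent ξ: n_A2 = 1 − X; n_B2 = 2X.
Summing: n_T = 1 + X.
Kp = p_B2^2 / (p_A2) with p_i = (n_i/n_T)·P.
At X = 0.303: the mole-fraction product g(X) = Π y_i^ν_i = 0.4044. Since Kp = g(X)·P^{1}, P = (Kp/g)^(1/1) = (1.32/0.4044)^(1/1) = 3.26 bar.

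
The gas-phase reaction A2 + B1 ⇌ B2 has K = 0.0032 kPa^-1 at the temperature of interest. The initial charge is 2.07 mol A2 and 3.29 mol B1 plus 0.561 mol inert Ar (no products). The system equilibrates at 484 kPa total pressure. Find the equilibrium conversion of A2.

Take 2.07 mol A2 as basis and let X be its fractional conversion, so ξ = 2.07X.
Species balance: n_A2 = 2.07 − 2.07X; n_B1 = 3.29 − 2.07X; n_B2 = 2.07X; n_I = 0.561 (inert).
n_T = Σnᵢ = 5.92 − 2.07X.
Mole fractions y_i = n_i/n_T; K = p_B2 / (p_A2 p_B1) with p_i = y_i·P.
Equating to 0.0032 kPa^-1 and solving on 0 < X < 1: X = 0.425.

X = 0.425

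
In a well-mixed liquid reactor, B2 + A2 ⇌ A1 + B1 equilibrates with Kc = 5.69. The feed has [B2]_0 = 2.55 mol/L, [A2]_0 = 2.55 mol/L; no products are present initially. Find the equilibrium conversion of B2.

Let X = conversion of B2; extent ξ = 2.55·X mol/L.
Concentrations: [B2] = 2.55 − 2.55X; [A2] = 2.55 − 2.55X; [A1] = 2.55X; [B1] = 2.55X.
Kc = [A1] [B1] / ([B2] [A2]).
This equals 5.69 at X = 0.705 (the root in 0 < X < 1).

X = 0.705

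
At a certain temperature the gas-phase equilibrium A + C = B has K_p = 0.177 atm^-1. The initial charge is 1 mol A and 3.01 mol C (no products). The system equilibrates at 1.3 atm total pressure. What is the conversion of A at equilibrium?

Take 1 mol A as basis and let X be its fractional conversion, so ξ = X.
Moles: n_A = 1 − X; n_C = 3.01 − X; n_B = X.
Summing: n_T = 4.01 − X.
y_i = n_i/n_T, p_i = y_i·P. K_p = p_B / (p_A p_C).
Setting this equal to 0.177 atm^-1 and taking the physical root (0 < X < 1) gives X = 0.146.

X = 0.146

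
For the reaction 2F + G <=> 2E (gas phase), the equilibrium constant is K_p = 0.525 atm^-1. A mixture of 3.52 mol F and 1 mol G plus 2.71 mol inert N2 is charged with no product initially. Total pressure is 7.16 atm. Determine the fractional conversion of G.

Let X = conversion of G (basis 1 mol G); extent of reaction ξ = X.
Species balance: n_F = 3.52 − 2X; n_G = 1 − X; n_E = 2X; n_I = 2.71 (inert).
Summing: n_T = 7.23 − X.
Mole fractions y_i = n_i/n_T; K_p = p_E^2 / (p_F^2 p_G) with p_i = y_i·P.
This yields a degree-3 equation in X; solving on (0,1), X = 0.578.

X = 0.578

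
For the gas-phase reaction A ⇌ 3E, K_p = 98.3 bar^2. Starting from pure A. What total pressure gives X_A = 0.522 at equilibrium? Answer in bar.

Let X = conversion of A (basis 1 mol A); extent of reaction ξ = X.
Moles: n_A = 1 − X; n_E = 3X.
n_T = Σnᵢ = 1 + 2X.
K_p = p_E^3 / (p_A) with p_i = (n_i/n_T)·P.
At X = 0.522: the mole-fraction product g(X) = Π y_i^ν_i = 1.923. Since K_p = g(X)·P^{2}, P = (K_p/g)^(1/2) = (98.3/1.923)^(1/2) = 7.15 bar.

P = 7.15 bar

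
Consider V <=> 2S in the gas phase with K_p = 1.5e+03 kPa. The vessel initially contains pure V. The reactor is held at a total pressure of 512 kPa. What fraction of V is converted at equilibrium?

Let X = conversion of V (basis 1 mol V); extent of reaction ξ = X.
Species balance: n_V = 1 − X; n_S = 2X.
Summing: n_T = 1 + X.
With p_i = (n_i/n_T)P, K_p = p_S^2 / (p_V).
Substituting and setting equal to 1.5e+03 kPa gives a polynomial in X; the root in (0,1) is X = 0.650.

X = 0.650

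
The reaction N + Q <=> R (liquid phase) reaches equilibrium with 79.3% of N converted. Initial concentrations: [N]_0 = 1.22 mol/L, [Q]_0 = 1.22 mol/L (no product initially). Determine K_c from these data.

Let X = conversion of N.
Concentrations: [N] = 1.22 − 1.22X; [Q] = 1.22 − 1.22X; [R] = 1.22X.
At X = 0.793: [N] = 0.253, [Q] = 0.253, [R] = 0.967.
K_c = [R] / ([N] [Q]) = 15.2 L/mol.

K_c = 15.2 L/mol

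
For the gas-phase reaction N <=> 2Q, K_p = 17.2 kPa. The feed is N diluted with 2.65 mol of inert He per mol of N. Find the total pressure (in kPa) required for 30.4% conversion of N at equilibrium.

Let X = conversion of N (basis 1 mol N); extent of reaction ξ = X.
Moles: n_N = 1 − X; n_Q = 2X; n_I = 2.65 (inert).
Summing: n_T = 3.65 + X.
K_p = p_Q^2 / (p_N) with p_i = (n_i/n_T)·P.
At X = 0.304: the mole-fraction product g(X) = Π y_i^ν_i = 0.1343. Since K_p = g(X)·P^{1}, P = (K_p/g)^(1/1) = (17.2/0.1343)^(1/1) = 128 kPa.

P = 128 kPa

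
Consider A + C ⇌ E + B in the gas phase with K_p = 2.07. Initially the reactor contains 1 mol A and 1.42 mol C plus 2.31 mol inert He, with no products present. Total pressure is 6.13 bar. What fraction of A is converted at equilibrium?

X = 0.688

Let X = conversion of A (basis 1 mol A); extent of reaction ξ = X.
Moles: n_A = 1 − X; n_C = 1.42 − X; n_E = X; n_B = X; n_I = 2.31 (inert).
n_T stays at 4.73 (no change in mole number).
With p_i = (n_i/n_T)P, K_p = p_E p_B / (p_A p_C).
This yields a degree-2 equation in X; solving on (0,1), X = 0.688.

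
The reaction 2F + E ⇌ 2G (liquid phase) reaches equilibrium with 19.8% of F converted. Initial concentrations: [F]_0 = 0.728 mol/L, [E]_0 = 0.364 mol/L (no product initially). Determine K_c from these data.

K_c = 0.209 L/mol

Let X = conversion of F.
Concentrations: [F] = 0.728 − 0.728X; [E] = 0.364 − 0.364X; [G] = 0.728X.
At X = 0.198: [F] = 0.584, [E] = 0.292, [G] = 0.144.
K_c = [G]^2 / ([F]^2 [E]) = 0.209 L/mol.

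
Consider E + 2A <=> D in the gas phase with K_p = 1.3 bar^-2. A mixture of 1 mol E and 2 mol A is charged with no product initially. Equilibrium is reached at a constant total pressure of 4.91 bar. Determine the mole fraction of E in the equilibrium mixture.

Basis: 1 mol E initially; let X = conversion of E. Extent ξ = X.
Species balance: n_E = 1 − X; n_A = 2 − 2X; n_D = X.
Total moles n_T = 3 − 2X.
Mole fractions y_i = n_i/n_T; K_p = p_D / (p_E p_A^2) with p_i = y_i·P.
Equating to 1.3 bar^-2 and solving on 0 < X < 1: X = 0.764.
Then n_E = 0.236, n_T = 1.47, so y_E = 0.161.

y_E = 0.161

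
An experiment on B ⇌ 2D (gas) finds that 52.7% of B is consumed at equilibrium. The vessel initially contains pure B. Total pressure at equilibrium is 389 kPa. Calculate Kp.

Let X = conversion of B (basis 1 mol B); extent of reaction ξ = X.
Species balance: n_B = 1 − X; n_D = 2X.
Total moles n_T = 1 + X.
At X = 0.527: n_B = 0.473, n_D = 1.05, n_T = 1.53.
p_i = (n_i/n_T)·P. Kp = p_D^2 / (p_B) = 598 kPa.

Kp = 598 kPa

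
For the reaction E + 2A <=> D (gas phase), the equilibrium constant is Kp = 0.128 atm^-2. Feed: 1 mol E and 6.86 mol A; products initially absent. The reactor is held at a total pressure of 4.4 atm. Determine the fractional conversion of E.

Basis: 1 mol E initially; let X = conversion of E. Extent ξ = X.
At extent ξ: n_E = 1 − X; n_A = 6.86 − 2X; n_D = X.
Total moles n_T = 7.86 − 2X.
Mole fractions y_i = n_i/n_T; Kp = p_D / (p_E p_A^2) with p_i = y_i·P.
Setting this equal to 0.128 atm^-2 and taking the physical root (0 < X < 1) gives X = 0.641.

X = 0.641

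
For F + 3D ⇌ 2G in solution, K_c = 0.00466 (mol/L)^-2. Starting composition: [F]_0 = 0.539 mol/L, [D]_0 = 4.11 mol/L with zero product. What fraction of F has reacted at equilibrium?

X = 0.277

Let X = conversion of F; extent ξ = 0.539·X mol/L.
Concentrations: [F] = 0.539 − 0.539X; [D] = 4.11 − 1.62X; [G] = 1.08X.
K_c = [G]^2 / ([F] [D]^3).
Solving K_c = 0.00466 for X ∈ (0,1): X = 0.277.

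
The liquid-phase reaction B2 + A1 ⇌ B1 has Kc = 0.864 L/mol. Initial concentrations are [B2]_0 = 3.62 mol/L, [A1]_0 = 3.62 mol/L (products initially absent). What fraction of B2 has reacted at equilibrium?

Let X = conversion of B2; extent ξ = 3.62·X mol/L.
Concentrations: [B2] = 3.62 − 3.62X; [A1] = 3.62 − 3.62X; [B1] = 3.62X.
Kc = [B1] / ([B2] [A1]).
Setting equal to 0.864 and solving for X on (0,1) gives X = 0.572.

X = 0.572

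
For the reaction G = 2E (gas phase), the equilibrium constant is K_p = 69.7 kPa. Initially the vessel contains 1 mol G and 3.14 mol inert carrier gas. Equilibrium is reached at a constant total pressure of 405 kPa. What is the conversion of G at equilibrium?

X = 0.354

Take 1 mol G as basis and let X be its fractional conversion, so ξ = X.
Moles: n_G = 1 − X; n_E = 2X; n_I = 3.14 (inert).
Summing: n_T = 4.14 + X.
With p_i = (n_i/n_T)P, K_p = p_E^2 / (p_G).
This yields a degree-2 equation in X; solving on (0,1), X = 0.354.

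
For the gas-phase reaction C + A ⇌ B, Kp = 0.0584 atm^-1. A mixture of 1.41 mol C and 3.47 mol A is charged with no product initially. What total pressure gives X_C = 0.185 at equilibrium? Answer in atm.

P = 5.59 atm

Basis: 1.41 mol C initially; let X = conversion of C. Extent ξ = 1.41X.
At extent ξ: n_C = 1.41 − 1.41X; n_A = 3.47 − 1.41X; n_B = 1.41X.
Total moles n_T = 4.88 − 1.41X.
Kp = p_B / (p_C p_A) with p_i = (n_i/n_T)·P.
At X = 0.185: the mole-fraction product g(X) = Π y_i^ν_i = 0.3267. Since Kp = g(X)·P^{-1}, P = (g/Kp)^(1/1) = (0.3267/0.0584)^(1/1) = 5.59 atm.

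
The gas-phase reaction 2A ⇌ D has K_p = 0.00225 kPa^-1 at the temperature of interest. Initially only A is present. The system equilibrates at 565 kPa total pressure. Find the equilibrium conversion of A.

X = 0.595

Basis: 1 mol A initially; let X = conversion of A. Extent ξ = 0.5X.
At extent ξ: n_A = 1 − X; n_D = 0.5X.
Total moles n_T = 1 − 0.5X.
Mole fractions y_i = n_i/n_T; K_p = p_D / (p_A^2) with p_i = y_i·P.
This yields a degree-2 equation in X; solving on (0,1), X = 0.595.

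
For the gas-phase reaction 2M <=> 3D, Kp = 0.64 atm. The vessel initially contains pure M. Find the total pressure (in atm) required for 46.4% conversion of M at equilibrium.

P = 0.672 atm

Basis: 1 mol M initially; let X = conversion of M. Extent ξ = 0.5X.
Species balance: n_M = 1 − X; n_D = 1.5X.
n_T = Σnᵢ = 1 + 0.5X.
Kp = p_D^3 / (p_M^2) with p_i = (n_i/n_T)·P.
At X = 0.464: the mole-fraction product g(X) = Π y_i^ν_i = 0.9525. Since Kp = g(X)·P^{1}, P = (Kp/g)^(1/1) = (0.64/0.9525)^(1/1) = 0.672 atm.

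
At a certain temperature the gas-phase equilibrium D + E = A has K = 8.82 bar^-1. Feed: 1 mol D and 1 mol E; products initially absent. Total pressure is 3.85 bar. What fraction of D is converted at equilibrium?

Take 1 mol D as basis and let X be its fractional conversion, so ξ = X.
Species balance: n_D = 1 − X; n_E = 1 − X; n_A = X.
n_T = Σnᵢ = 2 − X.
Mole fractions y_i = n_i/n_T; K = p_A / (p_D p_E) with p_i = y_i·P.
This yields a degree-2 equation in X; solving on (0,1), X = 0.831.

X = 0.831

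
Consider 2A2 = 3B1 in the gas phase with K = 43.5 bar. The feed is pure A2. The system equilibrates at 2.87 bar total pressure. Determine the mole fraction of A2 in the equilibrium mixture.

y_A2 = 0.188

Let X = conversion of A2 (basis 1 mol A2); extent of reaction ξ = 0.5X.
Species balance: n_A2 = 1 − X; n_B1 = 1.5X.
Summing: n_T = 1 + 0.5X.
Mole fractions y_i = n_i/n_T; K = p_B1^3 / (p_A2^2) with p_i = y_i·P.
This yields a degree-3 equation in X; solving on (0,1), X = 0.742.
Then n_A2 = 0.258, n_T = 1.37, so y_A2 = 0.188.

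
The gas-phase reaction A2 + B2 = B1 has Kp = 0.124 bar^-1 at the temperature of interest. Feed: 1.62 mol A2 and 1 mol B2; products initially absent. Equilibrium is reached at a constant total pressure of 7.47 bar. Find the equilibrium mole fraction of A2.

Let X = conversion of B2 (basis 1 mol B2); extent of reaction ξ = X.
At extent ξ: n_A2 = 1.62 − X; n_B2 = 1 − X; n_B1 = X.
Total moles n_T = 2.62 − X.
With p_i = (n_i/n_T)P, Kp = p_B1 / (p_A2 p_B2).
Substituting and setting equal to 0.124 bar^-1 gives a polynomial in X; the root in (0,1) is X = 0.342.
Then n_A2 = 1.28, n_T = 2.28, so y_A2 = 0.561.

y_A2 = 0.561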